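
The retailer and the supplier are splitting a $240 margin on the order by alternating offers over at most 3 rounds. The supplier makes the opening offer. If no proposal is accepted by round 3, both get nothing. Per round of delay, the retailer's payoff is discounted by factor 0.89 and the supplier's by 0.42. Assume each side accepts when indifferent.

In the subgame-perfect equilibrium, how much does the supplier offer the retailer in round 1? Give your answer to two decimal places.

Round 3 (the supplier proposes): the retailer will accept anything ≥ 0, so the supplier offers 0 and keeps 240.
Round 2 (the retailer proposes): the supplier can get 240 next round, worth 0.42 × 240 = 100.8 now. The retailer offers 100.8 and keeps 240 − 100.8 = 139.2.
Round 1 (the supplier proposes): the retailer can get 139.2 next round, worth 0.89 × 139.2 = 123.888 now; the supplier offers that and keeps 116.112.

123.89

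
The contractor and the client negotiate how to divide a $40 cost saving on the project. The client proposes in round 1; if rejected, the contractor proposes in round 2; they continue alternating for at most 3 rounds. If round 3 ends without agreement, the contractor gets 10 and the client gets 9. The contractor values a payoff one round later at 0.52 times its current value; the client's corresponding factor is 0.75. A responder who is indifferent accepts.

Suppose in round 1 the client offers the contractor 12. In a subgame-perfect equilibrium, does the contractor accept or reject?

Work out the contractor's continuation value if the offer is rejected.
Round 3 (the client proposes): the contractor gets 10 if talks fail, so the client offers 10 and keeps 30.
Round 2 (the contractor proposes): the client can get 30 next round, worth 0.75 × 30 = 22.5 now, so the contractor offers 22.5, keeping 17.5.
So by rejecting in round 1, the contractor gets 17.5 next round, worth 0.52 × 17.5 = 9.1 now.
Offer 12 ≥ 9.1, so the contractor accepts.

Accept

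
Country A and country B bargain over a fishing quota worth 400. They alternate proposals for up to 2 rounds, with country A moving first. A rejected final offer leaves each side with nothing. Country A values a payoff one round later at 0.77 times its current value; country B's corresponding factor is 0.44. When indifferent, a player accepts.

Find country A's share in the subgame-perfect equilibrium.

Round 2 (country B proposes): rejection yields 0 for country A; country B offers 0 and keeps 400.
Round 1 (country A proposes): country B can get 400 next round, worth 0.44 × 400 = 176 now, so country A offers 176, keeping 224.

224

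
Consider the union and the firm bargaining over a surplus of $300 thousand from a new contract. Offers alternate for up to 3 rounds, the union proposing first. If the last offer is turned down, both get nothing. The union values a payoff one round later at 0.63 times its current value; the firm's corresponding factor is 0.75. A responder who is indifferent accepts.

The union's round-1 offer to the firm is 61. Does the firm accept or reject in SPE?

Reject

Round 3 (the union proposes): rejection yields 0 for the firm; the union offers 0 and keeps 300.
Round 2 (the firm proposes): the union can get 300 next round, worth 0.63 × 300 = 189 now. The firm offers 189 and keeps 300 − 189 = 111.
So by rejecting in round 1, the firm gets 111 next round, worth 0.75 × 111 = 83.25 now.
Offer 61 < 83.25, so the firm rejects.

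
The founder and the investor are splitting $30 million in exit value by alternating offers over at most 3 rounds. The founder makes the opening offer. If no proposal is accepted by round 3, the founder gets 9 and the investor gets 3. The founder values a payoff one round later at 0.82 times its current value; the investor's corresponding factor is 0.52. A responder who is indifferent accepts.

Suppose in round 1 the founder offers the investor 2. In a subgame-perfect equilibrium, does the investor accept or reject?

Reject

Work out the investor's continuation value if the offer is rejected.
Round 3 (the founder proposes): the investor gets 3 if talks fail, so the founder offers 3 and keeps 27.
Round 2 (the investor proposes): the founder can get 27 next round, worth 0.82 × 27 = 22.14 now, so the investor offers 22.14, keeping 7.86.
So by rejecting in round 1, the investor gets 7.86 next round, worth 0.52 × 7.86 = 4.0872 now.
Offer 2 < 4.0872, so the investor rejects.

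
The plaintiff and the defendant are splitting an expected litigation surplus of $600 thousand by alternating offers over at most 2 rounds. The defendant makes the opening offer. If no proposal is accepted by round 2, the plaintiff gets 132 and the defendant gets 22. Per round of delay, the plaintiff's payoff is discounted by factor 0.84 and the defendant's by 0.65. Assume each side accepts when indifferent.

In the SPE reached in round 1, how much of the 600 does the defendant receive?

114.48

Round 2 (the plaintiff proposes): the defendant gets 22 if talks fail, so the plaintiff offers 22 and keeps 578.
Round 1 (the defendant proposes): the plaintiff can get 578 next round, worth 0.84 × 578 = 485.52 now, so the defendant offers 485.52, keeping 114.48.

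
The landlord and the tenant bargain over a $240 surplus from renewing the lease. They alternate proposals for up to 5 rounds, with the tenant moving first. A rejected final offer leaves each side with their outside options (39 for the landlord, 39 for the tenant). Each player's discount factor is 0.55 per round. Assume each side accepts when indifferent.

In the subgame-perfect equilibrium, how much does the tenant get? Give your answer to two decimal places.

159.06

Work backward from the last round.
Round 5 (the tenant proposes): the landlord gets 39 if talks fail, so the tenant offers 39 and keeps 201.
Round 4 (the landlord proposes): the tenant can get 201 next round, worth 0.55 × 201 = 110.55 now; the landlord offers that and keeps 129.45.
Round 3 (the tenant proposes): the landlord can get 129.45 next round, worth 0.55 × 129.45 = 71.1975 now. The tenant offers 71.1975 and keeps 240 − 71.1975 = 168.8025.
Round 2 (the landlord proposes): the tenant can get 168.8025 next round, worth 0.55 × 168.8025 = 92.841375 now. The landlord offers 92.841375 and keeps 240 − 92.841375 = 147.158625.
Round 1 (the tenant proposes): the landlord can get 147.158625 next round, worth 0.55 × 147.158625 = 80.93724375 now, so the tenant offers 80.93724375, keeping 159.06275625.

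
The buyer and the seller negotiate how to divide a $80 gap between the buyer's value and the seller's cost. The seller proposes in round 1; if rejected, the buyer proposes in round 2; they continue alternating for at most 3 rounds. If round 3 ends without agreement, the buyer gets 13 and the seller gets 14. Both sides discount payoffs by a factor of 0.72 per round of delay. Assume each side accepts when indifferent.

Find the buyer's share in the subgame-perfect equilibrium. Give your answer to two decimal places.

22.87

By backward induction:
Round 3 (the seller proposes): the buyer gets 13 if talks fail, so the seller offers 13 and keeps 67.
Round 2 (the buyer proposes): the seller can get 67 next round, worth 0.72 × 67 = 48.24 now, so the buyer offers 48.24, keeping 31.76.
Round 1 (the seller proposes): the buyer can get 31.76 next round, worth 0.72 × 31.76 = 22.8672 now. The seller offers 22.8672 and keeps 80 − 22.8672 = 57.1328.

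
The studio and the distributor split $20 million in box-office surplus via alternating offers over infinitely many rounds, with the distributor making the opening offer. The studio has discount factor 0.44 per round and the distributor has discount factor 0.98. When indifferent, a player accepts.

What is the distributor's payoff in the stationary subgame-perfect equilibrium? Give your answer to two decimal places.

When the distributor proposes, the studio accepts any offer worth at least 0.44 times what the studio would get by proposing next round; and vice versa.
This gives x = 20 − 0.44y and y = 20 − 0.98x, where x and y are each side's share when it proposes.
Hence (1 − 0.44·0.98)x = 20(1 − 0.44), i.e. 0.5688·x = 11.2.
x ≈ 19.6906; the studio's share is 20 − x ≈ 0.3094.

19.69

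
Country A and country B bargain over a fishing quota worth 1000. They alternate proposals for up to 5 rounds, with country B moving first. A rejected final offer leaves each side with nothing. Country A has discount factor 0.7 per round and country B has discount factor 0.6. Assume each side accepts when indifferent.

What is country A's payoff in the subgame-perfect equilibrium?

By backward induction:
Round 5 (country B proposes): country A will accept anything ≥ 0, so country B offers 0 and keeps 1000.
Round 4 (country A proposes): country B can get 1000 next round, worth 0.6 × 1000 = 600 now. Country A offers 600 and keeps 1000 − 600 = 400.
Round 3 (country B proposes): country A can get 400 next round, worth 0.7 × 400 = 280 now, so country B offers 280, keeping 720.
Round 2 (country A proposes): country B can get 720 next round, worth 0.6 × 720 = 432 now. Country A offers 432 and keeps 1000 − 432 = 568.
Round 1 (country B proposes): country A can get 568 next round, worth 0.7 × 568 = 397.6 now. Country B offers 397.6 and keeps 1000 − 397.6 = 602.4.

397.6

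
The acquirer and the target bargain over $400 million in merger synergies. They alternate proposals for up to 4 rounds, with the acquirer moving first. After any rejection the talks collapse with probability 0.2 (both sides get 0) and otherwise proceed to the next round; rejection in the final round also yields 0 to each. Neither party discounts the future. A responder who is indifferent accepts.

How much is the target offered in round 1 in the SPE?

268.8

Round 4 (the target proposes): the acquirer will accept anything ≥ 0, so the target offers 0 and keeps 400.
Round 3 (the acquirer proposes): rejecting gives the target an expected 0.8 × 400 = 320, so the acquirer offers 320, keeping 80.
Round 2 (the target proposes): rejecting gives the acquirer an expected 0.8 × 80 = 64; the target offers that and keeps 336.
Round 1 (the acquirer proposes): rejecting gives the target an expected 0.8 × 336 = 268.8, so the acquirer offers 268.8, keeping 131.2.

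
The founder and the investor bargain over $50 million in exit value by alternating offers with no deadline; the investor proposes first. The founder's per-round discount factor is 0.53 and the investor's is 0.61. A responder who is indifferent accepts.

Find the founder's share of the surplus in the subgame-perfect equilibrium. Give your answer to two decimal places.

15.27

When the investor proposes, the founder accepts any offer worth at least 0.53 times what the founder would get by proposing next round; and vice versa.
This gives x = 50 − 0.53y and y = 50 − 0.61x, where x and y are each side's share when it proposes.
Hence (1 − 0.53·0.61)x = 50(1 − 0.53), i.e. 0.6767·x = 23.5.
x ≈ 34.7274; the founder's share is 50 − x ≈ 15.2726.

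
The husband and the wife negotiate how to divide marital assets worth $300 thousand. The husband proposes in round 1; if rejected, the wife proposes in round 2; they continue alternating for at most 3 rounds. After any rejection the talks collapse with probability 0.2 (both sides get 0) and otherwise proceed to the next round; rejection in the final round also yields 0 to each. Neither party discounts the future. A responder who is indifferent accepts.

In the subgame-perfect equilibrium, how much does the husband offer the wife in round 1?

48

Round 3 (the husband proposes): rejection yields 0 for the wife; the husband offers 0 and keeps 300.
Round 2 (the wife proposes): rejecting gives the husband an expected 0.8 × 300 = 240, so the wife offers 240, keeping 60.
Round 1 (the husband proposes): rejecting gives the wife an expected 0.8 × 60 = 48, so the husband offers 48, keeping 252.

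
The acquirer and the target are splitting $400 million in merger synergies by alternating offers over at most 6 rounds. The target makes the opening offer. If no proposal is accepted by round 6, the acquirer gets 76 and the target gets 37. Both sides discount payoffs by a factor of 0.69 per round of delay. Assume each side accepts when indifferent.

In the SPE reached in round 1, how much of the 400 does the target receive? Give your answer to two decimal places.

By backward induction:
Round 6 (the acquirer proposes): the target gets 37 if talks fail, so the acquirer offers 37 and keeps 363.
Round 5 (the target proposes): the acquirer can get 363 next round, worth 0.69 × 363 = 250.47 now; the target offers that and keeps 149.53.
Round 4 (the acquirer proposes): the target can get 149.53 next round, worth 0.69 × 149.53 = 103.1757 now. The acquirer offers 103.1757 and keeps 400 − 103.1757 = 296.8243.
Round 3 (the target proposes): the acquirer can get 296.8243 next round, worth 0.69 × 296.8243 = 204.808767 now. The target offers 204.808767 and keeps 400 − 204.808767 = 195.191233.
Round 2 (the acquirer proposes): the target can get 195.191233 next round, worth 0.69 × 195.191233 = 134.68195077 now. The acquirer offers 134.68195077 and keeps 400 − 134.68195077 = 265.31804923.
Round 1 (the target proposes): the acquirer can get 265.31804923 next round, worth 0.69 × 265.31804923 = 183.0694539687 now, so the target offers 183.0694539687, keeping 216.9305460313.

216.93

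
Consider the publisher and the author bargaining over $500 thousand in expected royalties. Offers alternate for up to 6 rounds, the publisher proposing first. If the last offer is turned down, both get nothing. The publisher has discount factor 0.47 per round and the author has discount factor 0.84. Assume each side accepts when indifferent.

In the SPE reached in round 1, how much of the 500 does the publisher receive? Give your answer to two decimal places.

Round 6 (the author proposes): rejection yields 0 for the publisher; the author offers 0 and keeps 500.
Round 5 (the publisher proposes): the author can get 500 next round, worth 0.84 × 500 = 420 now. The publisher offers 420 and keeps 500 − 420 = 80.
Round 4 (the author proposes): the publisher can get 80 next round, worth 0.47 × 80 = 37.6 now, so the author offers 37.6, keeping 462.4.
Round 3 (the publisher proposes): the author can get 462.4 next round, worth 0.84 × 462.4 = 388.416 now. The publisher offers 388.416 and keeps 500 − 388.416 = 111.584.
Round 2 (the author proposes): the publisher can get 111.584 next round, worth 0.47 × 111.584 = 52.44448 now. The author offers 52.44448 and keeps 500 − 52.44448 = 447.55552.
Round 1 (the publisher proposes): the author can get 447.55552 next round, worth 0.84 × 447.55552 = 375.9466368 now, so the publisher offers 375.9466368, keeping 124.0533632.

124.05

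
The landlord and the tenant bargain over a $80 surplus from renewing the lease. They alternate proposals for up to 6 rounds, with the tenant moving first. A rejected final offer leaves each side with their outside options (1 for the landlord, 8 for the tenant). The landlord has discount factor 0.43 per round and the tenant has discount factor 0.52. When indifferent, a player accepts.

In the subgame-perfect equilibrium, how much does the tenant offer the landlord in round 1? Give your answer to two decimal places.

By backward induction:
Round 6 (the landlord proposes): the tenant gets 8 if talks fail, so the landlord offers 8 and keeps 72.
Round 5 (the tenant proposes): the landlord can get 72 next round, worth 0.43 × 72 = 30.96 now. The tenant offers 30.96 and keeps 80 − 30.96 = 49.04.
Round 4 (the landlord proposes): the tenant can get 49.04 next round, worth 0.52 × 49.04 = 25.5008 now; the landlord offers that and keeps 54.4992.
Round 3 (the tenant proposes): the landlord can get 54.4992 next round, worth 0.43 × 54.4992 = 23.434656 now, so the tenant offers 23.434656, keeping 56.565344.
Round 2 (the landlord proposes): the tenant can get 56.565344 next round, worth 0.52 × 56.565344 = 29.41397888 now, so the landlord offers 29.41397888, keeping 50.58602112.
Round 1 (the tenant proposes): the landlord can get 50.58602112 next round, worth 0.43 × 50.58602112 = 21.7519890816 now. The tenant offers 21.7519890816 and keeps 80 − 21.7519890816 = 58.2480109184.

21.75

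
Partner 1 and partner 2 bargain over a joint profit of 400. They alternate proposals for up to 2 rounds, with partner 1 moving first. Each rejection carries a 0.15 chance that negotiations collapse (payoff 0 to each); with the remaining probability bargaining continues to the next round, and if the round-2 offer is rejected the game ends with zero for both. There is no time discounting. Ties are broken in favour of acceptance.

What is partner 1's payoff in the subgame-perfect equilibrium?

60

Round 2 (partner 2 proposes): rejection yields 0 for partner 1; partner 2 offers 0 and keeps 400.
Round 1 (partner 1 proposes): rejecting gives partner 2 an expected 0.85 × 400 = 340; partner 1 offers that and keeps 60.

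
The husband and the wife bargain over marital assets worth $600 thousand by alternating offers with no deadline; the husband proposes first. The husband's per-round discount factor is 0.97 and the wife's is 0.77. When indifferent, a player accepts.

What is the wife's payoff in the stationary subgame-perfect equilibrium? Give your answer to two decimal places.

54.76

In a stationary SPE each proposer offers the other exactly their discounted continuation value.
If the husband keeps x when proposing and the wife keeps y when proposing, then x = 600 − 0.77y and y = 600 − 0.97x.
Solving: x = 600(1 − 0.77) / (1 − 0.97·0.77) = 138 / 0.2531 ≈ 545.2390.
The wife gets 600 − 545.2390 ≈ 54.7610.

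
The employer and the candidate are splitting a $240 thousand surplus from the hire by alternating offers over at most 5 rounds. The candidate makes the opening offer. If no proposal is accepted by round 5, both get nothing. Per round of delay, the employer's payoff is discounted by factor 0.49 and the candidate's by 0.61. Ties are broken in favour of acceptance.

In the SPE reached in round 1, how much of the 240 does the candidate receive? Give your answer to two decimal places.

180.43

Round 5 (the candidate proposes): the employer will accept anything ≥ 0, so the candidate offers 0 and keeps 240.
Round 4 (the employer proposes): the candidate can get 240 next round, worth 0.61 × 240 = 146.4 now. The employer offers 146.4 and keeps 240 − 146.4 = 93.6.
Round 3 (the candidate proposes): the employer can get 93.6 next round, worth 0.49 × 93.6 = 45.864 now. The candidate offers 45.864 and keeps 240 − 45.864 = 194.136.
Round 2 (the employer proposes): the candidate can get 194.136 next round, worth 0.61 × 194.136 = 118.42296 now; the employer offers that and keeps 121.57704.
Round 1 (the candidate proposes): the employer can get 121.57704 next round, worth 0.49 × 121.57704 = 59.5727496 now. The candidate offers 59.5727496 and keeps 240 − 59.5727496 = 180.4272504.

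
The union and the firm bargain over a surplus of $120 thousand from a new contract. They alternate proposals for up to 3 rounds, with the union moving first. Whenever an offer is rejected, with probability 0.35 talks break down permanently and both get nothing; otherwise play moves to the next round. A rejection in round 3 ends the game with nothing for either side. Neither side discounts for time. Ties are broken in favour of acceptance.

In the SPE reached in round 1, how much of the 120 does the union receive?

Round 3 (the union proposes): the firm will accept anything ≥ 0, so the union offers 0 and keeps 120.
Round 2 (the firm proposes): rejecting gives the union an expected 0.65 × 120 = 78. The firm offers 78 and keeps 120 − 78 = 42.
Round 1 (the union proposes): rejecting gives the firm an expected 0.65 × 42 = 27.3; the union offers that and keeps 92.7.

92.7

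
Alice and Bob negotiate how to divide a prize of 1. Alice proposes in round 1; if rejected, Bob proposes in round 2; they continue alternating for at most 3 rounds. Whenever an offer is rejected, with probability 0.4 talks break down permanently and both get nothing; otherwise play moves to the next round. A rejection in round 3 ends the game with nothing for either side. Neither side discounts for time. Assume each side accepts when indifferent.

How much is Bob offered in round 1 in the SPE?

0.24

Round 3 (Alice proposes): Bob will accept anything ≥ 0, so Alice offers 0 and keeps 1.
Round 2 (Bob proposes): rejecting gives Alice an expected 0.6 × 1 = 0.6. Bob offers 0.6 and keeps 1 − 0.6 = 0.4.
Round 1 (Alice proposes): rejecting gives Bob an expected 0.6 × 0.4 = 0.24. Alice offers 0.24 and keeps 1 − 0.24 = 0.76.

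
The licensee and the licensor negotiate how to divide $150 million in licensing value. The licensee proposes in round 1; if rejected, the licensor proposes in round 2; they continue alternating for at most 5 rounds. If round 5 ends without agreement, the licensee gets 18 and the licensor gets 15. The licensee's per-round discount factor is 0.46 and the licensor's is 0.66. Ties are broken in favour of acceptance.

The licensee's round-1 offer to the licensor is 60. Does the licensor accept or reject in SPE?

Work out the licensor's continuation value if the offer is rejected.
Round 5 (the licensee proposes): the licensor gets 15 if talks fail, so the licensee offers 15 and keeps 135.
Round 4 (the licensor proposes): the licensee can get 135 next round, worth 0.46 × 135 = 62.1 now. The licensor offers 62.1 and keeps 150 − 62.1 = 87.9.
Round 3 (the licensee proposes): the licensor can get 87.9 next round, worth 0.66 × 87.9 = 58.014 now. The licensee offers 58.014 and keeps 150 − 58.014 = 91.986.
Round 2 (the licensor proposes): the licensee can get 91.986 next round, worth 0.46 × 91.986 = 42.31356 now, so the licensor offers 42.31356, keeping 107.68644.
So by rejecting in round 1, the licensor gets 107.68644 next round, worth 0.66 × 107.68644 = 71.0730504 now.
Offer 60 < 71.0730504, so the licensor rejects.

Reject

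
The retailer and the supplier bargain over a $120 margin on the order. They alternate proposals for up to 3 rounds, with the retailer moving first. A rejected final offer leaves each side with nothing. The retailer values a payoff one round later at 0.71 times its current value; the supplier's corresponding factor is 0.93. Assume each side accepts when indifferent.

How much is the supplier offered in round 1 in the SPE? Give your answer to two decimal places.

Work backward from the last round.
Round 3 (the retailer proposes): rejection yields 0 for the supplier; the retailer offers 0 and keeps 120.
Round 2 (the supplier proposes): the retailer can get 120 next round, worth 0.71 × 120 = 85.2 now, so the supplier offers 85.2, keeping 34.8.
Round 1 (the retailer proposes): the supplier can get 34.8 next round, worth 0.93 × 34.8 = 32.364 now; the retailer offers that and keeps 87.636.

32.36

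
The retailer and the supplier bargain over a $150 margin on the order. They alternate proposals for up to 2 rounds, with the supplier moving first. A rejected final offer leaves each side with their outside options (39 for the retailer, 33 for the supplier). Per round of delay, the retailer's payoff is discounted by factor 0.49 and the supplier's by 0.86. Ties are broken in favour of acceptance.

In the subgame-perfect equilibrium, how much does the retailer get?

By backward induction:
Round 2 (the retailer proposes): the supplier gets 33 if talks fail, so the retailer offers 33 and keeps 117.
Round 1 (the supplier proposes): the retailer can get 117 next round, worth 0.49 × 117 = 57.33 now; the supplier offers that and keeps 92.67.

57.33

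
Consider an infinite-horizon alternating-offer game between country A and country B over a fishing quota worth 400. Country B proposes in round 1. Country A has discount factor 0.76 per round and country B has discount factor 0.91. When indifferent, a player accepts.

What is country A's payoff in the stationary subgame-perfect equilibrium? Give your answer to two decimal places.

88.72

Let x be country B's share when country B proposes and y be country A's share when country A proposes.
Country A accepts iff offered ≥ 0.76·y, so x = 400 − 0.76y. Symmetrically y = 400 − 0.91x.
Substituting: x = 400 − 0.76(400 − 0.91x), giving x(1 − 0.91·0.76) = 400(1 − 0.76).
So x = 400 × 0.24 / 0.3084 ≈ 311.2840, and country A receives 400 − x ≈ 88.7160.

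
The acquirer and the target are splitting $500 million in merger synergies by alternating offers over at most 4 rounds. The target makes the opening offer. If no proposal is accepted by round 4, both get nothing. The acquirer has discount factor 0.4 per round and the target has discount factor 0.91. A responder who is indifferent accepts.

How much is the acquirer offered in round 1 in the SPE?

90.8

Round 4 (the acquirer proposes): the target will accept anything ≥ 0, so the acquirer offers 0 and keeps 500.
Round 3 (the target proposes): the acquirer can get 500 next round, worth 0.4 × 500 = 200 now. The target offers 200 and keeps 500 − 200 = 300.
Round 2 (the acquirer proposes): the target can get 300 next round, worth 0.91 × 300 = 273 now. The acquirer offers 273 and keeps 500 − 273 = 227.
Round 1 (the target proposes): the acquirer can get 227 next round, worth 0.4 × 227 = 90.8 now. The target offers 90.8 and keeps 500 − 90.8 = 409.2.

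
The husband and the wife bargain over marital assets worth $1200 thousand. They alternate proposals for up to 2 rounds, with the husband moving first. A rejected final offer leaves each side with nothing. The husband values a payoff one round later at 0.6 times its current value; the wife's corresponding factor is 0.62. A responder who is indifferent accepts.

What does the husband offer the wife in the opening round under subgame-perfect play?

By backward induction:
Round 2 (the wife proposes): rejection yields 0 for the husband; the wife offers 0 and keeps 1200.
Round 1 (the husband proposes): the wife can get 1200 next round, worth 0.62 × 1200 = 744 now. The husband offers 744 and keeps 1200 − 744 = 456.

744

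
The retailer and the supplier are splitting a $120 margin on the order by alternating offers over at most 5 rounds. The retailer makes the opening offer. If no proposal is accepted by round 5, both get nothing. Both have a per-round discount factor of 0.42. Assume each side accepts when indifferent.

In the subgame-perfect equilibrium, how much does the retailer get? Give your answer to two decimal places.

Round 5 (the retailer proposes): the supplier will accept anything ≥ 0, so the retailer offers 0 and keeps 120.
Round 4 (the supplier proposes): the retailer can get 120 next round, worth 0.42 × 120 = 50.4 now. The supplier offers 50.4 and keeps 120 − 50.4 = 69.6.
Round 3 (the retailer proposes): the supplier can get 69.6 next round, worth 0.42 × 69.6 = 29.232 now; the retailer offers that and keeps 90.768.
Round 2 (the supplier proposes): the retailer can get 90.768 next round, worth 0.42 × 90.768 = 38.12256 now. The supplier offers 38.12256 and keeps 120 − 38.12256 = 81.87744.
Round 1 (the retailer proposes): the supplier can get 81.87744 next round, worth 0.42 × 81.87744 = 34.3885248 now, so the retailer offers 34.3885248, keeping 85.6114752.

85.61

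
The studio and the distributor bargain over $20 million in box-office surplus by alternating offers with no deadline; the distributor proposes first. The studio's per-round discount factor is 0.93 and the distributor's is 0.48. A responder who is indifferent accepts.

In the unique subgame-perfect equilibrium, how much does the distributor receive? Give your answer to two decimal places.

2.53

When the distributor proposes, the studio accepts any offer worth at least 0.93 times what the studio would get by proposing next round; and vice versa.
This gives x = 20 − 0.93y and y = 20 − 0.48x, where x and y are each side's share when it proposes.
Hence (1 − 0.93·0.48)x = 20(1 − 0.93), i.e. 0.5536·x = 1.4.
x ≈ 2.5289; the studio's share is 20 − x ≈ 17.4711.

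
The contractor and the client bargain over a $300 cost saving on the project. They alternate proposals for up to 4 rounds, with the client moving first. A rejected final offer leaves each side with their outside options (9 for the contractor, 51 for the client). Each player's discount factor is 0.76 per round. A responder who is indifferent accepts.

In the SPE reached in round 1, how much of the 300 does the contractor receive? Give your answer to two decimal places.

Round 4 (the contractor proposes): the client gets 51 if talks fail, so the contractor offers 51 and keeps 249.
Round 3 (the client proposes): the contractor can get 249 next round, worth 0.76 × 249 = 189.24 now. The client offers 189.24 and keeps 300 − 189.24 = 110.76.
Round 2 (the contractor proposes): the client can get 110.76 next round, worth 0.76 × 110.76 = 84.1776 now. The contractor offers 84.1776 and keeps 300 − 84.1776 = 215.8224.
Round 1 (the client proposes): the contractor can get 215.8224 next round, worth 0.76 × 215.8224 = 164.025024 now, so the client offers 164.025024, keeping 135.974976.

164.03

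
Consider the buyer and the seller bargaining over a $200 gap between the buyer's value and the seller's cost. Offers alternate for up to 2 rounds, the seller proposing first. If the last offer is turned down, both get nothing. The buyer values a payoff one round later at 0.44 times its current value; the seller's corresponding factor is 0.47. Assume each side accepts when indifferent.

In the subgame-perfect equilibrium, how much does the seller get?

By backward induction:
Round 2 (the buyer proposes): rejection yields 0 for the seller; the buyer offers 0 and keeps 200.
Round 1 (the seller proposes): the buyer can get 200 next round, worth 0.44 × 200 = 88 now. The seller offers 88 and keeps 200 − 88 = 112.

112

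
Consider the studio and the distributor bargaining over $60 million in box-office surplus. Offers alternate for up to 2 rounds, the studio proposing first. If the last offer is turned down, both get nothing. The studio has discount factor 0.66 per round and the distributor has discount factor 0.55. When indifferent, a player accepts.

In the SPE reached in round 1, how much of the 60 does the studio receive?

Round 2 (the distributor proposes): the studio will accept anything ≥ 0, so the distributor offers 0 and keeps 60.
Round 1 (the studio proposes): the distributor can get 60 next round, worth 0.55 × 60 = 33 now, so the studio offers 33, keeping 27.

27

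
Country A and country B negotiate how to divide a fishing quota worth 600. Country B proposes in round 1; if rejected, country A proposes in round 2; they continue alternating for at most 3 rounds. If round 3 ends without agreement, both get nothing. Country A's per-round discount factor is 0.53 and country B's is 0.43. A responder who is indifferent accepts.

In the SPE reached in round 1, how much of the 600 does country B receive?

Round 3 (country B proposes): rejection yields 0 for country A; country B offers 0 and keeps 600.
Round 2 (country A proposes): country B can get 600 next round, worth 0.43 × 600 = 258 now, so country A offers 258, keeping 342.
Round 1 (country B proposes): country A can get 342 next round, worth 0.53 × 342 = 181.26 now; country B offers that and keeps 418.74.

418.74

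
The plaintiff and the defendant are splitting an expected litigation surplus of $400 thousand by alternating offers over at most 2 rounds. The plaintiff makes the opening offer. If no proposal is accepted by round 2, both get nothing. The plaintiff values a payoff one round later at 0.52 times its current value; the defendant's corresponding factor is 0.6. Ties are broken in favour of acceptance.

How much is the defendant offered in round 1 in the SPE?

Round 2 (the defendant proposes): the plaintiff will accept anything ≥ 0, so the defendant offers 0 and keeps 400.
Round 1 (the plaintiff proposes): the defendant can get 400 next round, worth 0.6 × 400 = 240 now; the plaintiff offers that and keeps 160.

240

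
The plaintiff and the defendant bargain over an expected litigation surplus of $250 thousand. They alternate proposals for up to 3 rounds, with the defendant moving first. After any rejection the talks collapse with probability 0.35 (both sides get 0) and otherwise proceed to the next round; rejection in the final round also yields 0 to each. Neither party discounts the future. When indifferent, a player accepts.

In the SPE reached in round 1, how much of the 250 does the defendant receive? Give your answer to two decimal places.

Round 3 (the defendant proposes): rejection yields 0 for the plaintiff; the defendant offers 0 and keeps 250.
Round 2 (the plaintiff proposes): rejecting gives the defendant an expected 0.65 × 250 = 162.5; the plaintiff offers that and keeps 87.5.
Round 1 (the defendant proposes): rejecting gives the plaintiff an expected 0.65 × 87.5 = 56.875, so the defendant offers 56.875, keeping 193.125.

193.13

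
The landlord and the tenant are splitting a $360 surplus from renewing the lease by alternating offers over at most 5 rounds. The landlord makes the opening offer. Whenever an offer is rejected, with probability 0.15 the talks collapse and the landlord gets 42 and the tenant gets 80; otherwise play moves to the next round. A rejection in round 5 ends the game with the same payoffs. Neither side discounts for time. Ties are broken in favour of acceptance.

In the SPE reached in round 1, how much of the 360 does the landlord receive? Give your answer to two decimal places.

By backward induction:
Round 5 (the landlord proposes): the tenant gets 80 if talks fail, so the landlord offers 80 and keeps 280.
Round 4 (the tenant proposes): rejecting gives the landlord an expected 0.85 × 280 + 0.15 × 42 = 244.3; the tenant offers that and keeps 115.7.
Round 3 (the landlord proposes): rejecting gives the tenant an expected 0.85 × 115.7 + 0.15 × 80 = 110.345. The landlord offers 110.345 and keeps 360 − 110.345 = 249.655.
Round 2 (the tenant proposes): rejecting gives the landlord an expected 0.85 × 249.655 + 0.15 × 42 = 218.50675, so the tenant offers 218.50675, keeping 141.49325.
Round 1 (the landlord proposes): rejecting gives the tenant an expected 0.85 × 141.49325 + 0.15 × 80 = 132.2692625; the landlord offers that and keeps 227.7307375.

227.73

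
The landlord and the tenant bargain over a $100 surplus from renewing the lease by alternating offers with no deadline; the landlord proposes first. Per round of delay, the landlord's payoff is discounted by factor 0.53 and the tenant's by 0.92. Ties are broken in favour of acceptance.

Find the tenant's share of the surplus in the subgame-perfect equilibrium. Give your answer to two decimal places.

84.39

Let x be the landlord's share when the landlord proposes and y be the tenant's share when the tenant proposes.
The tenant accepts iff offered ≥ 0.92·y, so x = 100 − 0.92y. Symmetrically y = 100 − 0.53x.
Substituting: x = 100 − 0.92(100 − 0.53x), giving x(1 − 0.53·0.92) = 100(1 − 0.92).
So x = 100 × 0.08 / 0.5124 ≈ 15.6128, and the tenant receives 100 − x ≈ 84.3872.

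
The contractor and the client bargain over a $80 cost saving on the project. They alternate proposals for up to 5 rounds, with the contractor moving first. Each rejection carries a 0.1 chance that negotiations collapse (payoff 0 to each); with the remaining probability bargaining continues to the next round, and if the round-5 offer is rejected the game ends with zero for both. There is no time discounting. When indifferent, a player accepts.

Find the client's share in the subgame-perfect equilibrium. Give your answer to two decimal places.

Round 5 (the contractor proposes): the client will accept anything ≥ 0, so the contractor offers 0 and keeps 80.
Round 4 (the client proposes): rejecting gives the contractor an expected 0.9 × 80 = 72, so the client offers 72, keeping 8.
Round 3 (the contractor proposes): rejecting gives the client an expected 0.9 × 8 = 7.2; the contractor offers that and keeps 72.8.
Round 2 (the client proposes): rejecting gives the contractor an expected 0.9 × 72.8 = 65.52; the client offers that and keeps 14.48.
Round 1 (the contractor proposes): rejecting gives the client an expected 0.9 × 14.48 = 13.032; the contractor offers that and keeps 66.968.

13.03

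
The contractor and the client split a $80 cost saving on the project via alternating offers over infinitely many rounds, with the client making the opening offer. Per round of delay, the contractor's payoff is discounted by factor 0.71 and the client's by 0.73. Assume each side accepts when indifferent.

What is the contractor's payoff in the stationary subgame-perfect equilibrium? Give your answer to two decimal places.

In a stationary SPE each proposer offers the other exactly their discounted continuation value.
If the client keeps x when proposing and the contractor keeps y when proposing, then x = 80 − 0.71y and y = 80 − 0.73x.
Solving: x = 80(1 − 0.71) / (1 − 0.73·0.71) = 23.2 / 0.4817 ≈ 48.1628.
The contractor gets 80 − 48.1628 ≈ 31.8372.

31.84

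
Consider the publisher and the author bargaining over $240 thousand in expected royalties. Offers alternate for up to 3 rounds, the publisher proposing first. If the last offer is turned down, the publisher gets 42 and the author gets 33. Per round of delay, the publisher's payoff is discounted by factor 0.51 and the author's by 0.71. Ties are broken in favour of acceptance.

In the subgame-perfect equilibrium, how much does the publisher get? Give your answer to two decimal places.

144.55

By backward induction:
Round 3 (the publisher proposes): the author gets 33 if talks fail, so the publisher offers 33 and keeps 207.
Round 2 (the author proposes): the publisher can get 207 next round, worth 0.51 × 207 = 105.57 now, so the author offers 105.57, keeping 134.43.
Round 1 (the publisher proposes): the author can get 134.43 next round, worth 0.71 × 134.43 = 95.4453 now, so the publisher offers 95.4453, keeping 144.5547.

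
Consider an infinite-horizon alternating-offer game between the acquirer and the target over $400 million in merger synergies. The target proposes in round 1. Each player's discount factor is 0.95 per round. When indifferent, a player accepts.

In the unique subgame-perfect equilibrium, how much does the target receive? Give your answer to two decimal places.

Let x be the target's share when the target proposes and y be the acquirer's share when the acquirer proposes.
The acquirer accepts iff offered ≥ 0.95·y, so x = 400 − 0.95y. Symmetrically y = 400 − 0.95x.
Substituting: x = 400 − 0.95(400 − 0.95x), giving x(1 − 0.95·0.95) = 400(1 − 0.95).
So x = 400 × 0.05 / 0.0975 ≈ 205.1282, and the acquirer receives 400 − x ≈ 194.8718.

205.13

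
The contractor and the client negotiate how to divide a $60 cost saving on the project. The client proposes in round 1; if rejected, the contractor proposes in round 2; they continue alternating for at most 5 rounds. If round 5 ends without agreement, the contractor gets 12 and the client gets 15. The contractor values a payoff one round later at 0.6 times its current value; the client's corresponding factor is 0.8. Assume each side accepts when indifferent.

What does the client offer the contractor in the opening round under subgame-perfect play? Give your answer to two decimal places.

13.42

Round 5 (the client proposes): the contractor gets 12 if talks fail, so the client offers 12 and keeps 48.
Round 4 (the contractor proposes): the client can get 48 next round, worth 0.8 × 48 = 38.4 now, so the contractor offers 38.4, keeping 21.6.
Round 3 (the client proposes): the contractor can get 21.6 next round, worth 0.6 × 21.6 = 12.96 now. The client offers 12.96 and keeps 60 − 12.96 = 47.04.
Round 2 (the contractor proposes): the client can get 47.04 next round, worth 0.8 × 47.04 = 37.632 now; the contractor offers that and keeps 22.368.
Round 1 (the client proposes): the contractor can get 22.368 next round, worth 0.6 × 22.368 = 13.4208 now. The client offers 13.4208 and keeps 60 − 13.4208 = 46.5792.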